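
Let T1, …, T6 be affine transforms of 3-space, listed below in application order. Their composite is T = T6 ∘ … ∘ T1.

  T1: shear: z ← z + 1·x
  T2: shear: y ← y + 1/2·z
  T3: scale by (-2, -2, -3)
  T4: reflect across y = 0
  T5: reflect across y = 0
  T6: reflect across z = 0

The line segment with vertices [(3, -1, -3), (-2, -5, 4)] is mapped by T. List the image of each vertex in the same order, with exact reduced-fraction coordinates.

T1 shear: z ← z + 1·x: (3, -1, -3) → (3, -1, 0); (-2, -5, 4) → (-2, -5, 2)
T2 shear: y ← y + 1/2·z: (3, -1, 0) → (3, -1, 0); (-2, -5, 2) → (-2, -4, 2)
T3 scale by (-2, -2, -3): (3, -1, 0) → (-6, 2, 0); (-2, -4, 2) → (4, 8, -6)
T4 reflect across y = 0: (-6, 2, 0) → (-6, -2, 0); (4, 8, -6) → (4, -8, -6)
T5 reflect across y = 0: (-6, -2, 0) → (-6, 2, 0); (4, -8, -6) → (4, 8, -6)
T6 reflect across z = 0: (-6, 2, 0) → (-6, 2, 0); (4, 8, -6) → (4, 8, 6)

image vertices: (-6, 2, 0), (4, 8, 6)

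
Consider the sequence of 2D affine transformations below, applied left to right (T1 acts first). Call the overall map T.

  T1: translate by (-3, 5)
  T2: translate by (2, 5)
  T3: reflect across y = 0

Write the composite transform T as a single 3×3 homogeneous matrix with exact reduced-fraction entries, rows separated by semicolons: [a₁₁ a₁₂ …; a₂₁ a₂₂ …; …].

T1 = [1 0 -3; 0 1 5; 0 0 1]
T2·T1 = [1 0 -1; 0 1 10; 0 0 1]
T3·…·T1 = [1 0 -1; 0 -1 -10; 0 0 1]

T = [1 0 -1; 0 -1 -10; 0 0 1]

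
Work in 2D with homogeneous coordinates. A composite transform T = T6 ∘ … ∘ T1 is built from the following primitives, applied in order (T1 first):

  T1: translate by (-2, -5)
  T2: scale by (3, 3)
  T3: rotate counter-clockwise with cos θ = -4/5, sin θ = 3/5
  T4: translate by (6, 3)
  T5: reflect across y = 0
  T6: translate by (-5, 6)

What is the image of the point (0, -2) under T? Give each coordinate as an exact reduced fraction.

T(p) = (92/5, -51/5)

T1 translate by (-2, -5): (0, -2) → (-2, -7)
T2 scale by (3, 3): (-2, -7) → (-6, -21)
T3 rotate counter-clockwise with cos θ = -4/5, sin θ = 3/5: (-6, -21) → (87/5, 66/5)
T4 translate by (6, 3): (87/5, 66/5) → (117/5, 81/5)
T5 reflect across y = 0: (117/5, 81/5) → (117/5, -81/5)
T6 translate by (-5, 6): (117/5, -81/5) → (92/5, -51/5)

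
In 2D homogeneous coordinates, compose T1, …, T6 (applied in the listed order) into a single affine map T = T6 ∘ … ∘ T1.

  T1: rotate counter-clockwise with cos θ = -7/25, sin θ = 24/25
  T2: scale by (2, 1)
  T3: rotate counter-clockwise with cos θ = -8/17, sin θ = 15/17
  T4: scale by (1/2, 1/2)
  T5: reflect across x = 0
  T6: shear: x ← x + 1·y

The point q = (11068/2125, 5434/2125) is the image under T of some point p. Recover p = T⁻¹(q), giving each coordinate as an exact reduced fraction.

T1 = [-7/25 -24/25 0; 24/25 -7/25 0; 0 0 1]
T2·T1 = [-14/25 -48/25 0; 24/25 -7/25 0; 0 0 1]
T3·…·T1 = [-248/425 489/425 0; -402/425 -664/425 0; 0 0 1]
T4·…·T1 = [-124/425 489/850 0; -201/425 -332/425 0; 0 0 1]
T5·…·T1 = [124/425 -489/850 0; -201/425 -332/425 0; 0 0 1]
T6·…·T1 = [-77/425 -1153/850 0; -201/425 -332/425 0; 0 0 1]
det M = -1/2; M⁻¹ = [664/425 -1153/425 0; -402/425 154/425 0; 0 0 1]
M⁻¹ · (11068/2125, 5434/2125)ᵀ = (6/5, -4)ᵀ

p = (6/5, -4)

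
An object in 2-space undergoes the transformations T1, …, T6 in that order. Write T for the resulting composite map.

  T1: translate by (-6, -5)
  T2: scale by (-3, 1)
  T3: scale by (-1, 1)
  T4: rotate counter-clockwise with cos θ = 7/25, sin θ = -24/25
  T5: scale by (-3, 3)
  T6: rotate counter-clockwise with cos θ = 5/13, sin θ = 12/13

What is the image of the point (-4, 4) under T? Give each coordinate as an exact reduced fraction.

T1 translate by (-6, -5): (-4, 4) → (-10, -1)
T2 scale by (-3, 1): (-10, -1) → (30, -1)
T3 scale by (-1, 1): (30, -1) → (-30, -1)
T4 rotate counter-clockwise with cos θ = 7/25, sin θ = -24/25: (-30, -1) → (-234/25, 713/25)
T5 scale by (-3, 3): (-234/25, 713/25) → (702/25, 2139/25)
T6 rotate counter-clockwise with cos θ = 5/13, sin θ = 12/13: (702/25, 2139/25) → (-22158/325, 19119/325)

T(p) = (-22158/325, 19119/325)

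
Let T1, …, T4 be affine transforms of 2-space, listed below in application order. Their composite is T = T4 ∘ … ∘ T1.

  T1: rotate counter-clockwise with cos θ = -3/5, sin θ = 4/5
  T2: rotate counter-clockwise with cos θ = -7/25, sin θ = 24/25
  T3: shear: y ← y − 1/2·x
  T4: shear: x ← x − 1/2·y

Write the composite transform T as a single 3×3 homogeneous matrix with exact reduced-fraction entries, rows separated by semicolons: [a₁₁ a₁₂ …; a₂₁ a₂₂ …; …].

T = [-7/20 13/10 0; -1/2 -1 0; 0 0 1]

T1 = [-3/5 -4/5 0; 4/5 -3/5 0; 0 0 1]
T2·T1 = [-3/5 4/5 0; -4/5 -3/5 0; 0 0 1]
T3·…·T1 = [-3/5 4/5 0; -1/2 -1 0; 0 0 1]
T4·…·T1 = [-7/20 13/10 0; -1/2 -1 0; 0 0 1]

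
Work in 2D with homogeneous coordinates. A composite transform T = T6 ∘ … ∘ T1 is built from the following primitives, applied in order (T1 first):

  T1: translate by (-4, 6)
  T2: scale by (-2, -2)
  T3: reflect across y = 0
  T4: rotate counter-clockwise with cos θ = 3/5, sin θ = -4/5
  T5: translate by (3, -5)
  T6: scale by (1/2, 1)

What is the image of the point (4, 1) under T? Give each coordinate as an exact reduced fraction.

T(p) = (71/10, 17/5)

T1 translate by (-4, 6): (4, 1) → (0, 7)
T2 scale by (-2, -2): (0, 7) → (0, -14)
T3 reflect across y = 0: (0, -14) → (0, 14)
T4 rotate counter-clockwise with cos θ = 3/5, sin θ = -4/5: (0, 14) → (56/5, 42/5)
T5 translate by (3, -5): (56/5, 42/5) → (71/5, 17/5)
T6 scale by (1/2, 1): (71/5, 17/5) → (71/10, 17/5)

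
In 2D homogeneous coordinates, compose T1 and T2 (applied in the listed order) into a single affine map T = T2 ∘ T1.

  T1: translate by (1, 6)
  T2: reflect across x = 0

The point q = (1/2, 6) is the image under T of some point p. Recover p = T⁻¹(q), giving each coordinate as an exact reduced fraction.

T1 = [1 0 1; 0 1 6; 0 0 1]
T2·T1 = [-1 0 -1; 0 1 6; 0 0 1]
det M = -1; M⁻¹ = [-1 0 -1; 0 1 -6; 0 0 1]
M⁻¹ · (1/2, 6)ᵀ = (-3/2, 0)ᵀ

p = (-3/2, 0)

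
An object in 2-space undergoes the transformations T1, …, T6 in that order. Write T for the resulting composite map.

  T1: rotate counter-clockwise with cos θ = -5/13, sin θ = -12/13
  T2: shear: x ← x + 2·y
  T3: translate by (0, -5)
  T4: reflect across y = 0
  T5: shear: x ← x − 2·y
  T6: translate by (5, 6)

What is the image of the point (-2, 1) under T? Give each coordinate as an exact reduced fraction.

T(p) = (33/13, 124/13)

T1 rotate counter-clockwise with cos θ = -5/13, sin θ = -12/13: (-2, 1) → (22/13, 19/13)
T2 shear: x ← x + 2·y: (22/13, 19/13) → (60/13, 19/13)
T3 translate by (0, -5): (60/13, 19/13) → (60/13, -46/13)
T4 reflect across y = 0: (60/13, -46/13) → (60/13, 46/13)
T5 shear: x ← x − 2·y: (60/13, 46/13) → (-32/13, 46/13)
T6 translate by (5, 6): (-32/13, 46/13) → (33/13, 124/13)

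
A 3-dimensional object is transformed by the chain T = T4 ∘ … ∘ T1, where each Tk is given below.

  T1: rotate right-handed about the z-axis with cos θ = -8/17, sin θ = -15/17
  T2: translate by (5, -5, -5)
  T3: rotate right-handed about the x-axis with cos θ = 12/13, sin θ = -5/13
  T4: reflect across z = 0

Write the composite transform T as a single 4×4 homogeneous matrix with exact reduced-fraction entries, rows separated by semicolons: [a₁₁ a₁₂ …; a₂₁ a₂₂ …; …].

T1 = [-8/17 15/17 0 0; -15/17 -8/17 0 0; 0 0 1 0; 0 0 0 1]
T2·T1 = [-8/17 15/17 0 5; -15/17 -8/17 0 -5; 0 0 1 -5; 0 0 0 1]
T3·…·T1 = [-8/17 15/17 0 5; -180/221 -96/221 5/13 -85/13; 75/221 40/221 12/13 -35/13; 0 0 0 1]
T4·…·T1 = [-8/17 15/17 0 5; -180/221 -96/221 5/13 -85/13; -75/221 -40/221 -12/13 35/13; 0 0 0 1]

T = [-8/17 15/17 0 5; -180/221 -96/221 5/13 -85/13; -75/221 -40/221 -12/13 35/13; 0 0 0 1]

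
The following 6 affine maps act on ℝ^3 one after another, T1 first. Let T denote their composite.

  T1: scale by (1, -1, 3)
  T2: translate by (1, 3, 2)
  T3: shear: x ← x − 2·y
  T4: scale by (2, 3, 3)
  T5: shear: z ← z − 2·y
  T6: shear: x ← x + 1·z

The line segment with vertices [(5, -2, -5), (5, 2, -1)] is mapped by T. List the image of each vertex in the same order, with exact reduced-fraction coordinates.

image vertices: (-77, 15, -69), (-1, 3, -9)

T1 scale by (1, -1, 3): (5, -2, -5) → (5, 2, -15); (5, 2, -1) → (5, -2, -3)
T2 translate by (1, 3, 2): (5, 2, -15) → (6, 5, -13); (5, -2, -3) → (6, 1, -1)
T3 shear: x ← x − 2·y: (6, 5, -13) → (-4, 5, -13); (6, 1, -1) → (4, 1, -1)
T4 scale by (2, 3, 3): (-4, 5, -13) → (-8, 15, -39); (4, 1, -1) → (8, 3, -3)
T5 shear: z ← z − 2·y: (-8, 15, -39) → (-8, 15, -69); (8, 3, -3) → (8, 3, -9)
T6 shear: x ← x + 1·z: (-8, 15, -69) → (-77, 15, -69); (8, 3, -9) → (-1, 3, -9)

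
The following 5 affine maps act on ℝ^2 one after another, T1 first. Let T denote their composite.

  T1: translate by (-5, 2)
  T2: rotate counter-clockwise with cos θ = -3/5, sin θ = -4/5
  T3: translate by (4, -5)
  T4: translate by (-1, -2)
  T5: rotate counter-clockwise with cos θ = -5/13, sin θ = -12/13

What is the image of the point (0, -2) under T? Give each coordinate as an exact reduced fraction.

T1 translate by (-5, 2): (0, -2) → (-5, 0)
T2 rotate counter-clockwise with cos θ = -3/5, sin θ = -4/5: (-5, 0) → (3, 4)
T3 translate by (4, -5): (3, 4) → (7, -1)
T4 translate by (-1, -2): (7, -1) → (6, -3)
T5 rotate counter-clockwise with cos θ = -5/13, sin θ = -12/13: (6, -3) → (-66/13, -57/13)

T(p) = (-66/13, -57/13)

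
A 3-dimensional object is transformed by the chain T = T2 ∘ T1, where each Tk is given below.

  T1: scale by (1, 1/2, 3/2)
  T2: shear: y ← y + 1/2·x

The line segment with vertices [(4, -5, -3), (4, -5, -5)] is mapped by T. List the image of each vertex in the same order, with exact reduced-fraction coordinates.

image vertices: (4, -1/2, -9/2), (4, -1/2, -15/2)

T1 scale by (1, 1/2, 3/2): (4, -5, -3) → (4, -5/2, -9/2); (4, -5, -5) → (4, -5/2, -15/2)
T2 shear: y ← y + 1/2·x: (4, -5/2, -9/2) → (4, -1/2, -9/2); (4, -5/2, -15/2) → (4, -1/2, -15/2)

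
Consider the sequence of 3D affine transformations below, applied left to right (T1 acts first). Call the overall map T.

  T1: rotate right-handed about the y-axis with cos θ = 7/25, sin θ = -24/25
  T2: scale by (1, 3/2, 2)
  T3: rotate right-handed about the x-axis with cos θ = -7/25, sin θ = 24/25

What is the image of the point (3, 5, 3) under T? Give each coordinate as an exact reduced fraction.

T(p) = (-51/25, -11553/1250, 3198/625)

T1 rotate right-handed about the y-axis with cos θ = 7/25, sin θ = -24/25: (3, 5, 3) → (-51/25, 5, 93/25)
T2 scale by (1, 3/2, 2): (-51/25, 5, 93/25) → (-51/25, 15/2, 186/25)
T3 rotate right-handed about the x-axis with cos θ = -7/25, sin θ = 24/25: (-51/25, 15/2, 186/25) → (-51/25, -11553/1250, 3198/625)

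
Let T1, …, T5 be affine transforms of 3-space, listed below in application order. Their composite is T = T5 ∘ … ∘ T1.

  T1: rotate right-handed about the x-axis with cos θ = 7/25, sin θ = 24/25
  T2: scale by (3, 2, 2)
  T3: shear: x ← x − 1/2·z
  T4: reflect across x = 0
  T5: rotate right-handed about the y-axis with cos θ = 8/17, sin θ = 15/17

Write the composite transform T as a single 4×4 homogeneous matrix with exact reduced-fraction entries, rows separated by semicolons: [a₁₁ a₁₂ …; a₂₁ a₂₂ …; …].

T = [-24/17 912/425 266/425 0; 0 14/25 -48/25 0; 45/17 24/425 7/425 0; 0 0 0 1]

T1 = [1 0 0 0; 0 7/25 -24/25 0; 0 24/25 7/25 0; 0 0 0 1]
T2·T1 = [3 0 0 0; 0 14/25 -48/25 0; 0 48/25 14/25 0; 0 0 0 1]
T3·…·T1 = [3 -24/25 -7/25 0; 0 14/25 -48/25 0; 0 48/25 14/25 0; 0 0 0 1]
T4·…·T1 = [-3 24/25 7/25 0; 0 14/25 -48/25 0; 0 48/25 14/25 0; 0 0 0 1]
T5·…·T1 = [-24/17 912/425 266/425 0; 0 14/25 -48/25 0; 45/17 24/425 7/425 0; 0 0 0 1]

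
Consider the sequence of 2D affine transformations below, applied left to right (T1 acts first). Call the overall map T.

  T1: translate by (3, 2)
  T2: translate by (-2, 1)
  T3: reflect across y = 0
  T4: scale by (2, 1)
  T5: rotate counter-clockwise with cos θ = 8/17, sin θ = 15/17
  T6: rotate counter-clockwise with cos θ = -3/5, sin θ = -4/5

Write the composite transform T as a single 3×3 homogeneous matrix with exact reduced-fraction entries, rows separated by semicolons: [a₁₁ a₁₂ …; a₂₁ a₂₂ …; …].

T1 = [1 0 3; 0 1 2; 0 0 1]
T2·T1 = [1 0 1; 0 1 3; 0 0 1]
T3·…·T1 = [1 0 1; 0 -1 -3; 0 0 1]
T4·…·T1 = [2 0 2; 0 -1 -3; 0 0 1]
T5·…·T1 = [16/17 15/17 61/17; 30/17 -8/17 6/17; 0 0 1]
T6·…·T1 = [72/85 -77/85 -159/85; -154/85 -36/85 -262/85; 0 0 1]

T = [72/85 -77/85 -159/85; -154/85 -36/85 -262/85; 0 0 1]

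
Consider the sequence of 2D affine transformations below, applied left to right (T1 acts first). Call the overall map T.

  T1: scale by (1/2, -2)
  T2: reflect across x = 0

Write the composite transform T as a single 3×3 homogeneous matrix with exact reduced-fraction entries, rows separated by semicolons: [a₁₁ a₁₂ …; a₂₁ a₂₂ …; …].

T1 = [1/2 0 0; 0 -2 0; 0 0 1]
T2·T1 = [-1/2 0 0; 0 -2 0; 0 0 1]

T = [-1/2 0 0; 0 -2 0; 0 0 1]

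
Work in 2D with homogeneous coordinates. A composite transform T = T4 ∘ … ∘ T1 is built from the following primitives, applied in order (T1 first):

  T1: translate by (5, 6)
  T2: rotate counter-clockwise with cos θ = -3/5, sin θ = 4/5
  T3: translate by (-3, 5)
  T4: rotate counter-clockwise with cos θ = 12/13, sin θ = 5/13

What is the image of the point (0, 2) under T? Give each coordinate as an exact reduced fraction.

T1 translate by (5, 6): (0, 2) → (5, 8)
T2 rotate counter-clockwise with cos θ = -3/5, sin θ = 4/5: (5, 8) → (-47/5, -4/5)
T3 translate by (-3, 5): (-47/5, -4/5) → (-62/5, 21/5)
T4 rotate counter-clockwise with cos θ = 12/13, sin θ = 5/13: (-62/5, 21/5) → (-849/65, -58/65)

T(p) = (-849/65, -58/65)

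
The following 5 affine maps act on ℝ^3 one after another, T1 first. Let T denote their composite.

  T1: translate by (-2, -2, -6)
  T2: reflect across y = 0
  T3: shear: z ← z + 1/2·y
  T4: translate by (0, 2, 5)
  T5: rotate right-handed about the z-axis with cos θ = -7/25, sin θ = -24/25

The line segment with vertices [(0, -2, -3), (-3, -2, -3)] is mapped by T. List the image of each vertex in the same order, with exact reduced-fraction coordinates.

T1 translate by (-2, -2, -6): (0, -2, -3) → (-2, -4, -9); (-3, -2, -3) → (-5, -4, -9)
T2 reflect across y = 0: (-2, -4, -9) → (-2, 4, -9); (-5, -4, -9) → (-5, 4, -9)
T3 shear: z ← z + 1/2·y: (-2, 4, -9) → (-2, 4, -7); (-5, 4, -9) → (-5, 4, -7)
T4 translate by (0, 2, 5): (-2, 4, -7) → (-2, 6, -2); (-5, 4, -7) → (-5, 6, -2)
T5 rotate right-handed about the z-axis with cos θ = -7/25, sin θ = -24/25: (-2, 6, -2) → (158/25, 6/25, -2); (-5, 6, -2) → (179/25, 78/25, -2)

image vertices: (158/25, 6/25, -2), (179/25, 78/25, -2)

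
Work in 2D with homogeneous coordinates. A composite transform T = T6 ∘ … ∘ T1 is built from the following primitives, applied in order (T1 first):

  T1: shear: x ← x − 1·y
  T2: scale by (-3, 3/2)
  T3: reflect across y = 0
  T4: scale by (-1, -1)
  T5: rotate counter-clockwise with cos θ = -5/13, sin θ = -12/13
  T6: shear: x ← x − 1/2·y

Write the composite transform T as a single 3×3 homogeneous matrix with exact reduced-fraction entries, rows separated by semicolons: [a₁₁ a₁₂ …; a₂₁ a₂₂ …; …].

T = [3/13 75/52 0; -36/13 57/26 0; 0 0 1]

T1 = [1 -1 0; 0 1 0; 0 0 1]
T2·T1 = [-3 3 0; 0 3/2 0; 0 0 1]
T3·…·T1 = [-3 3 0; 0 -3/2 0; 0 0 1]
T4·…·T1 = [3 -3 0; 0 3/2 0; 0 0 1]
T5·…·T1 = [-15/13 33/13 0; -36/13 57/26 0; 0 0 1]
T6·…·T1 = [3/13 75/52 0; -36/13 57/26 0; 0 0 1]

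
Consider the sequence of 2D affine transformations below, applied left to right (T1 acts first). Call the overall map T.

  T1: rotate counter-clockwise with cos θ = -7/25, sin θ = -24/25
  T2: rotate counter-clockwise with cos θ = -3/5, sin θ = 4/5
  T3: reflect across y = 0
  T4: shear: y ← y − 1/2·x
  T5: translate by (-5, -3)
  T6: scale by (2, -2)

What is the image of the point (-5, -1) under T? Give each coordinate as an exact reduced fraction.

T1 rotate counter-clockwise with cos θ = -7/25, sin θ = -24/25: (-5, -1) → (11/25, 127/25)
T2 rotate counter-clockwise with cos θ = -3/5, sin θ = 4/5: (11/25, 127/25) → (-541/125, -337/125)
T3 reflect across y = 0: (-541/125, -337/125) → (-541/125, 337/125)
T4 shear: y ← y − 1/2·x: (-541/125, 337/125) → (-541/125, 243/50)
T5 translate by (-5, -3): (-541/125, 243/50) → (-1166/125, 93/50)
T6 scale by (2, -2): (-1166/125, 93/50) → (-2332/125, -93/25)

T(p) = (-2332/125, -93/25)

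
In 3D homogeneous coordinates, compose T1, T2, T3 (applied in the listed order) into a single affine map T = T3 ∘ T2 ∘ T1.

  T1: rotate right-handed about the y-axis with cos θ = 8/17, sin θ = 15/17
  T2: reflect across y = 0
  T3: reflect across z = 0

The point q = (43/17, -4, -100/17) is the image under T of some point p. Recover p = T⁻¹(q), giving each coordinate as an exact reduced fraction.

T1 = [8/17 0 15/17 0; 0 1 0 0; -15/17 0 8/17 0; 0 0 0 1]
T2·T1 = [8/17 0 15/17 0; 0 -1 0 0; -15/17 0 8/17 0; 0 0 0 1]
T3·…·T1 = [8/17 0 15/17 0; 0 -1 0 0; 15/17 0 -8/17 0; 0 0 0 1]
det M = 1; M⁻¹ = [8/17 0 15/17 0; 0 -1 0 0; 15/17 0 -8/17 0; 0 0 0 1]
M⁻¹ · (43/17, -4, -100/17)ᵀ = (-4, 4, 5)ᵀ

p = (-4, 4, 5)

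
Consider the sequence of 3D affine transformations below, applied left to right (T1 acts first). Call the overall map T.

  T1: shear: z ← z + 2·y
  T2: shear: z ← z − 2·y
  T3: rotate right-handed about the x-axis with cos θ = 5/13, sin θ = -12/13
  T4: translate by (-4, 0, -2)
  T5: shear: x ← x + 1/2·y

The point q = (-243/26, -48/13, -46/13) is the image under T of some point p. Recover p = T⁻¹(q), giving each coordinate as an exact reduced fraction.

T1 = [1 0 0 0; 0 1 0 0; 0 2 1 0; 0 0 0 1]
T2·T1 = [1 0 0 0; 0 1 0 0; 0 0 1 0; 0 0 0 1]
T3·…·T1 = [1 0 0 0; 0 5/13 12/13 0; 0 -12/13 5/13 0; 0 0 0 1]
T4·…·T1 = [1 0 0 -4; 0 5/13 12/13 0; 0 -12/13 5/13 -2; 0 0 0 1]
T5·…·T1 = [1 5/26 6/13 -4; 0 5/13 12/13 0; 0 -12/13 5/13 -2; 0 0 0 1]
det M = 1; M⁻¹ = [1 -1/2 0 4; 0 5/13 -12/13 -24/13; 0 12/13 5/13 10/13; 0 0 0 1]
M⁻¹ · (-243/26, -48/13, -46/13)ᵀ = (-7/2, 0, -4)ᵀ

p = (-7/2, 0, -4)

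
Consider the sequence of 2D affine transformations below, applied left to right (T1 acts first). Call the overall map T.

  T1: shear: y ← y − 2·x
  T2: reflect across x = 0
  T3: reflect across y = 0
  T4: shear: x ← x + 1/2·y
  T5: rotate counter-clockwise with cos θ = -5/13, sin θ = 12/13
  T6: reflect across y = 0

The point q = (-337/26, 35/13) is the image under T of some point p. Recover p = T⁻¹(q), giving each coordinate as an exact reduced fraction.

T1 = [1 0 0; -2 1 0; 0 0 1]
T2·T1 = [-1 0 0; -2 1 0; 0 0 1]
T3·…·T1 = [-1 0 0; 2 -1 0; 0 0 1]
T4·…·T1 = [0 -1/2 0; 2 -1 0; 0 0 1]
T5·…·T1 = [-24/13 29/26 0; -10/13 -1/13 0; 0 0 1]
T6·…·T1 = [-24/13 29/26 0; 10/13 1/13 0; 0 0 1]
det M = -1; M⁻¹ = [-1/13 29/26 0; 10/13 24/13 0; 0 0 1]
M⁻¹ · (-337/26, 35/13)ᵀ = (4, -5)ᵀ

p = (4, -5)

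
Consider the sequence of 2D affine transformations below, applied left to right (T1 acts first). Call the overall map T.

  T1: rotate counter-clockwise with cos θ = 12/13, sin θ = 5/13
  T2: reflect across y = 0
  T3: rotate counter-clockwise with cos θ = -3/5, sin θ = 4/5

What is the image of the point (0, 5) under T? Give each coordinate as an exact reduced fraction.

T(p) = (63/13, 16/13)

T1 rotate counter-clockwise with cos θ = 12/13, sin θ = 5/13: (0, 5) → (-25/13, 60/13)
T2 reflect across y = 0: (-25/13, 60/13) → (-25/13, -60/13)
T3 rotate counter-clockwise with cos θ = -3/5, sin θ = 4/5: (-25/13, -60/13) → (63/13, 16/13)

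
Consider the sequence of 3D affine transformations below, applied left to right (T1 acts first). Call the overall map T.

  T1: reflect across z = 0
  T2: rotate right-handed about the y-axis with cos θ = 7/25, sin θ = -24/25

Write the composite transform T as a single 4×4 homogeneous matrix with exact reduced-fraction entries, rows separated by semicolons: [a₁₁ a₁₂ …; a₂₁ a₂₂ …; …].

T = [7/25 0 24/25 0; 0 1 0 0; 24/25 0 -7/25 0; 0 0 0 1]

T1 = [1 0 0 0; 0 1 0 0; 0 0 -1 0; 0 0 0 1]
T2·T1 = [7/25 0 24/25 0; 0 1 0 0; 24/25 0 -7/25 0; 0 0 0 1]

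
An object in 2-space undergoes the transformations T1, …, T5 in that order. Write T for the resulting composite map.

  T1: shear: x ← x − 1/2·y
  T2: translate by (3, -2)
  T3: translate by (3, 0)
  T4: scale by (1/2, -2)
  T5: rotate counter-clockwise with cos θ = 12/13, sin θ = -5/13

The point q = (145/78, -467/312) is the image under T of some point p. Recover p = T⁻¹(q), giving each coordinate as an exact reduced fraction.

T1 = [1 -1/2 0; 0 1 0; 0 0 1]
T2·T1 = [1 -1/2 3; 0 1 -2; 0 0 1]
T3·…·T1 = [1 -1/2 6; 0 1 -2; 0 0 1]
T4·…·T1 = [1/2 -1/4 3; 0 -2 4; 0 0 1]
T5·…·T1 = [6/13 -1 56/13; -5/26 -7/4 33/13; 0 0 1]
det M = -1; M⁻¹ = [7/4 -1 -5; -5/26 -6/13 2; 0 0 1]
M⁻¹ · (145/78, -467/312)ᵀ = (-1/4, 7/3)ᵀ

p = (-1/4, 7/3)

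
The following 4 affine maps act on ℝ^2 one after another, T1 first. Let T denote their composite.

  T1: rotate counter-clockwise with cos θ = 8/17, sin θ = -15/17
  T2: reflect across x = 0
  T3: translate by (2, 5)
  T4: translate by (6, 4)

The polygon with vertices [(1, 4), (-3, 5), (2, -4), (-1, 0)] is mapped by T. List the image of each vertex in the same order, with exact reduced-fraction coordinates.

image vertices: (4, 10), (5, 14), (180/17, 91/17), (144/17, 168/17)

T1 rotate counter-clockwise with cos θ = 8/17, sin θ = -15/17: (1, 4) → (4, 1); (-3, 5) → (3, 5); (2, -4) → (-44/17, -62/17); (-1, 0) → (-8/17, 15/17)
T2 reflect across x = 0: (4, 1) → (-4, 1); (3, 5) → (-3, 5); (-44/17, -62/17) → (44/17, -62/17); (-8/17, 15/17) → (8/17, 15/17)
T3 translate by (2, 5): (-4, 1) → (-2, 6); (-3, 5) → (-1, 10); (44/17, -62/17) → (78/17, 23/17); (8/17, 15/17) → (42/17, 100/17)
T4 translate by (6, 4): (-2, 6) → (4, 10); (-1, 10) → (5, 14); (78/17, 23/17) → (180/17, 91/17); (42/17, 100/17) → (144/17, 168/17)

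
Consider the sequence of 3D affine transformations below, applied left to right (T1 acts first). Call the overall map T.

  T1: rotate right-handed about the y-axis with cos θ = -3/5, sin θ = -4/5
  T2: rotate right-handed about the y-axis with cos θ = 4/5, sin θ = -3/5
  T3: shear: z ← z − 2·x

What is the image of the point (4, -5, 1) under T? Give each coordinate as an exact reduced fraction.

T(p) = (-103/25, -5, 42/5)

T1 rotate right-handed about the y-axis with cos θ = -3/5, sin θ = -4/5: (4, -5, 1) → (-16/5, -5, 13/5)
T2 rotate right-handed about the y-axis with cos θ = 4/5, sin θ = -3/5: (-16/5, -5, 13/5) → (-103/25, -5, 4/25)
T3 shear: z ← z − 2·x: (-103/25, -5, 4/25) → (-103/25, -5, 42/5)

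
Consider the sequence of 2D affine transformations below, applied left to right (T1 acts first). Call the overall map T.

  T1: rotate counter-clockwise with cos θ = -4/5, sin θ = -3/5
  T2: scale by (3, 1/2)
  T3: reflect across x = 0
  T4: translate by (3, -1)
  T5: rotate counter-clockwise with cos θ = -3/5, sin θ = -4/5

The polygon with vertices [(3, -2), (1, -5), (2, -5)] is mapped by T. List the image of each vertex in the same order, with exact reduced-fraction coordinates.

T1 rotate counter-clockwise with cos θ = -4/5, sin θ = -3/5: (3, -2) → (-18/5, -1/5); (1, -5) → (-19/5, 17/5); (2, -5) → (-23/5, 14/5)
T2 scale by (3, 1/2): (-18/5, -1/5) → (-54/5, -1/10); (-19/5, 17/5) → (-57/5, 17/10); (-23/5, 14/5) → (-69/5, 7/5)
T3 reflect across x = 0: (-54/5, -1/10) → (54/5, -1/10); (-57/5, 17/10) → (57/5, 17/10); (-69/5, 7/5) → (69/5, 7/5)
T4 translate by (3, -1): (54/5, -1/10) → (69/5, -11/10); (57/5, 17/10) → (72/5, 7/10); (69/5, 7/5) → (84/5, 2/5)
T5 rotate counter-clockwise with cos θ = -3/5, sin θ = -4/5: (69/5, -11/10) → (-229/25, -519/50); (72/5, 7/10) → (-202/25, -597/50); (84/5, 2/5) → (-244/25, -342/25)

image vertices: (-229/25, -519/50), (-202/25, -597/50), (-244/25, -342/25)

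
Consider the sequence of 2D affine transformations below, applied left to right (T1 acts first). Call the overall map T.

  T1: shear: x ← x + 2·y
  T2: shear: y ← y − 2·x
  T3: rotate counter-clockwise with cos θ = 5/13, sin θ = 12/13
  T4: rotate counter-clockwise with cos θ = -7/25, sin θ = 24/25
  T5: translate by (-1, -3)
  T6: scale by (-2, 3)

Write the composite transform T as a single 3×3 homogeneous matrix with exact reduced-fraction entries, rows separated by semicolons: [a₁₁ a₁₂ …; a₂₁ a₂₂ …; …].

T1 = [1 2 0; 0 1 0; 0 0 1]
T2·T1 = [1 2 0; -2 -3 0; 0 0 1]
T3·…·T1 = [29/13 46/13 0; 2/13 9/13 0; 0 0 1]
T4·…·T1 = [-251/325 -538/325 0; 682/325 1041/325 0; 0 0 1]
T5·…·T1 = [-251/325 -538/325 -1; 682/325 1041/325 -3; 0 0 1]
T6·…·T1 = [502/325 1076/325 2; 2046/325 3123/325 -9; 0 0 1]

T = [502/325 1076/325 2; 2046/325 3123/325 -9; 0 0 1]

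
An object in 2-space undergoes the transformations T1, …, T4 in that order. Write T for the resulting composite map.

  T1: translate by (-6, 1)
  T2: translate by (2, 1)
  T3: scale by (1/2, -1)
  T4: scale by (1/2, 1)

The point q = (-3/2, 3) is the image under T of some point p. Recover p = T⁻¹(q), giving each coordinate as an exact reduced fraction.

p = (-2, -5)

T1 = [1 0 -6; 0 1 1; 0 0 1]
T2·T1 = [1 0 -4; 0 1 2; 0 0 1]
T3·…·T1 = [1/2 0 -2; 0 -1 -2; 0 0 1]
T4·…·T1 = [1/4 0 -1; 0 -1 -2; 0 0 1]
det M = -1/4; M⁻¹ = [4 0 4; 0 -1 -2; 0 0 1]
M⁻¹ · (-3/2, 3)ᵀ = (-2, -5)ᵀ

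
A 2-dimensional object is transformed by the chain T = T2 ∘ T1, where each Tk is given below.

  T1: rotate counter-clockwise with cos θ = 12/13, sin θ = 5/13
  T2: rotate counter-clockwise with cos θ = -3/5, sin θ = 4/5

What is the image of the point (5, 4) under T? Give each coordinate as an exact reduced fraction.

T1 rotate counter-clockwise with cos θ = 12/13, sin θ = 5/13: (5, 4) → (40/13, 73/13)
T2 rotate counter-clockwise with cos θ = -3/5, sin θ = 4/5: (40/13, 73/13) → (-412/65, -59/65)

T(p) = (-412/65, -59/65)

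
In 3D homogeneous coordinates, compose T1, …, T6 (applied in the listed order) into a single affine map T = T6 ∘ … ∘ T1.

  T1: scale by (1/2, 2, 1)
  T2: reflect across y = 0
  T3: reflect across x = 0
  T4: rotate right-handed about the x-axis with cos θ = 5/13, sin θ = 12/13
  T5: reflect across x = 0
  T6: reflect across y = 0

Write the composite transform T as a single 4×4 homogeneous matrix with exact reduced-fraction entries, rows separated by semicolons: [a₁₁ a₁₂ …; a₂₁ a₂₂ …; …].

T1 = [1/2 0 0 0; 0 2 0 0; 0 0 1 0; 0 0 0 1]
T2·T1 = [1/2 0 0 0; 0 -2 0 0; 0 0 1 0; 0 0 0 1]
T3·…·T1 = [-1/2 0 0 0; 0 -2 0 0; 0 0 1 0; 0 0 0 1]
T4·…·T1 = [-1/2 0 0 0; 0 -10/13 -12/13 0; 0 -24/13 5/13 0; 0 0 0 1]
T5·…·T1 = [1/2 0 0 0; 0 -10/13 -12/13 0; 0 -24/13 5/13 0; 0 0 0 1]
T6·…·T1 = [1/2 0 0 0; 0 10/13 12/13 0; 0 -24/13 5/13 0; 0 0 0 1]

T = [1/2 0 0 0; 0 10/13 12/13 0; 0 -24/13 5/13 0; 0 0 0 1]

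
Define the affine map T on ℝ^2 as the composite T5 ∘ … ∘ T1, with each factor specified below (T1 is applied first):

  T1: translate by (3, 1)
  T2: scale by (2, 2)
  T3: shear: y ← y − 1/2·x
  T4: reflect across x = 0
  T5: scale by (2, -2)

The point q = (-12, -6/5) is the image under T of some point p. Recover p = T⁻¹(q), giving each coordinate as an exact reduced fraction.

T1 = [1 0 3; 0 1 1; 0 0 1]
T2·T1 = [2 0 6; 0 2 2; 0 0 1]
T3·…·T1 = [2 0 6; -1 2 -1; 0 0 1]
T4·…·T1 = [-2 0 -6; -1 2 -1; 0 0 1]
T5·…·T1 = [-4 0 -12; 2 -4 2; 0 0 1]
det M = 16; M⁻¹ = [-1/4 0 -3; -1/8 -1/4 -1; 0 0 1]
M⁻¹ · (-12, -6/5)ᵀ = (0, 4/5)ᵀ

p = (0, 4/5)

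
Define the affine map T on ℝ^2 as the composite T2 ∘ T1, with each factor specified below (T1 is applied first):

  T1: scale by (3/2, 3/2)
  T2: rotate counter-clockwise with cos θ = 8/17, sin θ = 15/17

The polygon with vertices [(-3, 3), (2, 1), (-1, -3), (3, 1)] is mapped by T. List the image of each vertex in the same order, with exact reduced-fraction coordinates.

T1 scale by (3/2, 3/2): (-3, 3) → (-9/2, 9/2); (2, 1) → (3, 3/2); (-1, -3) → (-3/2, -9/2); (3, 1) → (9/2, 3/2)
T2 rotate counter-clockwise with cos θ = 8/17, sin θ = 15/17: (-9/2, 9/2) → (-207/34, -63/34); (3, 3/2) → (3/34, 57/17); (-3/2, -9/2) → (111/34, -117/34); (9/2, 3/2) → (27/34, 159/34)

image vertices: (-207/34, -63/34), (3/34, 57/17), (111/34, -117/34), (27/34, 159/34)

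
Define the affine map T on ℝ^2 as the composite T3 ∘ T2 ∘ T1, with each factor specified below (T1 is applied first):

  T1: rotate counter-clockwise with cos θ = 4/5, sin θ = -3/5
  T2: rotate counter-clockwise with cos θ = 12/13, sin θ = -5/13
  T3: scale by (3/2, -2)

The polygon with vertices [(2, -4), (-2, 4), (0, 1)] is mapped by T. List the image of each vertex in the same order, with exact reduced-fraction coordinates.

T1 rotate counter-clockwise with cos θ = 4/5, sin θ = -3/5: (2, -4) → (-4/5, -22/5); (-2, 4) → (4/5, 22/5); (0, 1) → (3/5, 4/5)
T2 rotate counter-clockwise with cos θ = 12/13, sin θ = -5/13: (-4/5, -22/5) → (-158/65, -244/65); (4/5, 22/5) → (158/65, 244/65); (3/5, 4/5) → (56/65, 33/65)
T3 scale by (3/2, -2): (-158/65, -244/65) → (-237/65, 488/65); (158/65, 244/65) → (237/65, -488/65); (56/65, 33/65) → (84/65, -66/65)

image vertices: (-237/65, 488/65), (237/65, -488/65), (84/65, -66/65)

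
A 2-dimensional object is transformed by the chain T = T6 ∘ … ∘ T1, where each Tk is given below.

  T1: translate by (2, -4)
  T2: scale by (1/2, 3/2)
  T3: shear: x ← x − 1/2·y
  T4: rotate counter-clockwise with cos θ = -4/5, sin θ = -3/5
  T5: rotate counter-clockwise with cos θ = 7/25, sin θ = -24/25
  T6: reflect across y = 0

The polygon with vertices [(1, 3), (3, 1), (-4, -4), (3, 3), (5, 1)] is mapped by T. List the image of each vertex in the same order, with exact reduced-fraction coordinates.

image vertices: (-9/10, -51/20), (-11/10, -129/20), (16/5, -63/5), (-17/10, -63/20), (-19/10, -141/20)

T1 translate by (2, -4): (1, 3) → (3, -1); (3, 1) → (5, -3); (-4, -4) → (-2, -8); (3, 3) → (5, -1); (5, 1) → (7, -3)
T2 scale by (1/2, 3/2): (3, -1) → (3/2, -3/2); (5, -3) → (5/2, -9/2); (-2, -8) → (-1, -12); (5, -1) → (5/2, -3/2); (7, -3) → (7/2, -9/2)
T3 shear: x ← x − 1/2·y: (3/2, -3/2) → (9/4, -3/2); (5/2, -9/2) → (19/4, -9/2); (-1, -12) → (5, -12); (5/2, -3/2) → (13/4, -3/2); (7/2, -9/2) → (23/4, -9/2)
T4 rotate counter-clockwise with cos θ = -4/5, sin θ = -3/5: (9/4, -3/2) → (-27/10, -3/20); (19/4, -9/2) → (-13/2, 3/4); (5, -12) → (-56/5, 33/5); (13/4, -3/2) → (-7/2, -3/4); (23/4, -9/2) → (-73/10, 3/20)
T5 rotate counter-clockwise with cos θ = 7/25, sin θ = -24/25: (-27/10, -3/20) → (-9/10, 51/20); (-13/2, 3/4) → (-11/10, 129/20); (-56/5, 33/5) → (16/5, 63/5); (-7/2, -3/4) → (-17/10, 63/20); (-73/10, 3/20) → (-19/10, 141/20)
T6 reflect across y = 0: (-9/10, 51/20) → (-9/10, -51/20); (-11/10, 129/20) → (-11/10, -129/20); (16/5, 63/5) → (16/5, -63/5); (-17/10, 63/20) → (-17/10, -63/20); (-19/10, 141/20) → (-19/10, -141/20)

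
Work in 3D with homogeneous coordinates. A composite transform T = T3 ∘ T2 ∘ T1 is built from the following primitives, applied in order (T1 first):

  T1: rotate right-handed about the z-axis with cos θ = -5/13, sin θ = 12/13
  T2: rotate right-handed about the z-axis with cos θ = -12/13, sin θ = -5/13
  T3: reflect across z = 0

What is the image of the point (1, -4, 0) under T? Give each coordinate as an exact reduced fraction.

T1 rotate right-handed about the z-axis with cos θ = -5/13, sin θ = 12/13: (1, -4, 0) → (43/13, 32/13, 0)
T2 rotate right-handed about the z-axis with cos θ = -12/13, sin θ = -5/13: (43/13, 32/13, 0) → (-356/169, -599/169, 0)
T3 reflect across z = 0: (-356/169, -599/169, 0) → (-356/169, -599/169, 0)

T(p) = (-356/169, -599/169, 0)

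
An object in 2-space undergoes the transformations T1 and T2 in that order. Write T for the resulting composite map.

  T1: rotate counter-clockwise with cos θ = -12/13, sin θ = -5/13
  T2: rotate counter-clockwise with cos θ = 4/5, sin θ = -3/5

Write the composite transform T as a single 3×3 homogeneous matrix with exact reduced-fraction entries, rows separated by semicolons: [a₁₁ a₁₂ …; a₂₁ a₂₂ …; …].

T1 = [-12/13 5/13 0; -5/13 -12/13 0; 0 0 1]
T2·T1 = [-63/65 -16/65 0; 16/65 -63/65 0; 0 0 1]

T = [-63/65 -16/65 0; 16/65 -63/65 0; 0 0 1]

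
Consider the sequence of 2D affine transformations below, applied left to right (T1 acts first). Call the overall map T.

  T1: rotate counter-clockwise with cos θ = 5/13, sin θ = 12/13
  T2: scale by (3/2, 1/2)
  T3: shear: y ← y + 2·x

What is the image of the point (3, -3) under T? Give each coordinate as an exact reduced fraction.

T(p) = (153/26, 327/26)

T1 rotate counter-clockwise with cos θ = 5/13, sin θ = 12/13: (3, -3) → (51/13, 21/13)
T2 scale by (3/2, 1/2): (51/13, 21/13) → (153/26, 21/26)
T3 shear: y ← y + 2·x: (153/26, 21/26) → (153/26, 327/26)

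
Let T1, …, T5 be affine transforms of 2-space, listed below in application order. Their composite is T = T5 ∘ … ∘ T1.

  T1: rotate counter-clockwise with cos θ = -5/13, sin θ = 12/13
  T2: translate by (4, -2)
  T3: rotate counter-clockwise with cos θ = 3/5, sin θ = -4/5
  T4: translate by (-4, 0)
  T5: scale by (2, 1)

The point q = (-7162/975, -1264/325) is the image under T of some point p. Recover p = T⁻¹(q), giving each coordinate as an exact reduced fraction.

T1 = [-5/13 -12/13 0; 12/13 -5/13 0; 0 0 1]
T2·T1 = [-5/13 -12/13 4; 12/13 -5/13 -2; 0 0 1]
T3·…·T1 = [33/65 -56/65 4/5; 56/65 33/65 -22/5; 0 0 1]
T4·…·T1 = [33/65 -56/65 -16/5; 56/65 33/65 -22/5; 0 0 1]
T5·…·T1 = [66/65 -112/65 -32/5; 56/65 33/65 -22/5; 0 0 1]
det M = 2; M⁻¹ = [33/130 56/65 352/65; -28/65 33/65 -34/65; 0 0 1]
M⁻¹ · (-7162/975, -1264/325)ᵀ = (1/5, 2/3)ᵀ

p = (1/5, 2/3)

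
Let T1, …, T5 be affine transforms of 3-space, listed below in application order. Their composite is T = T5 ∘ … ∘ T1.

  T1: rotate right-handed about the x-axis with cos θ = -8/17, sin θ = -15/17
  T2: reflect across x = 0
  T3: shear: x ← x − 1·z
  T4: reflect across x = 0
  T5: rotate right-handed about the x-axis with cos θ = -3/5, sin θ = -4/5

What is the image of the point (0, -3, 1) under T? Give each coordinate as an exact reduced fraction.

T1 rotate right-handed about the x-axis with cos θ = -8/17, sin θ = -15/17: (0, -3, 1) → (0, 39/17, 37/17)
T2 reflect across x = 0: (0, 39/17, 37/17) → (0, 39/17, 37/17)
T3 shear: x ← x − 1·z: (0, 39/17, 37/17) → (-37/17, 39/17, 37/17)
T4 reflect across x = 0: (-37/17, 39/17, 37/17) → (37/17, 39/17, 37/17)
T5 rotate right-handed about the x-axis with cos θ = -3/5, sin θ = -4/5: (37/17, 39/17, 37/17) → (37/17, 31/85, -267/85)

T(p) = (37/17, 31/85, -267/85)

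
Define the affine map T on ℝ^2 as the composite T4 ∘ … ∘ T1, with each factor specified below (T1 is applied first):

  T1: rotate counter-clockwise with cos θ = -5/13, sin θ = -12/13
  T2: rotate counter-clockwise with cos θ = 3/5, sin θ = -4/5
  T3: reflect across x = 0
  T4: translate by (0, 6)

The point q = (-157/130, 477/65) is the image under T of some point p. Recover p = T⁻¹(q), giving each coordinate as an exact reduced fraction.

p = (-3/2, -1)

T1 = [-5/13 12/13 0; -12/13 -5/13 0; 0 0 1]
T2·T1 = [-63/65 16/65 0; -16/65 -63/65 0; 0 0 1]
T3·…·T1 = [63/65 -16/65 0; -16/65 -63/65 0; 0 0 1]
T4·…·T1 = [63/65 -16/65 0; -16/65 -63/65 6; 0 0 1]
det M = -1; M⁻¹ = [63/65 -16/65 96/65; -16/65 -63/65 378/65; 0 0 1]
M⁻¹ · (-157/130, 477/65)ᵀ = (-3/2, -1)ᵀ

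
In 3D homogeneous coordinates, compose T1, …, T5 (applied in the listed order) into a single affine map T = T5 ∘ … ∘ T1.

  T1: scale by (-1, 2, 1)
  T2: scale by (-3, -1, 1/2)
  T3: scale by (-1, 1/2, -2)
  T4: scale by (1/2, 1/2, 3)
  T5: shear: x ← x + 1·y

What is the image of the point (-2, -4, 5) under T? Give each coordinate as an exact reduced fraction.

T(p) = (5, 2, -15)

T1 scale by (-1, 2, 1): (-2, -4, 5) → (2, -8, 5)
T2 scale by (-3, -1, 1/2): (2, -8, 5) → (-6, 8, 5/2)
T3 scale by (-1, 1/2, -2): (-6, 8, 5/2) → (6, 4, -5)
T4 scale by (1/2, 1/2, 3): (6, 4, -5) → (3, 2, -15)
T5 shear: x ← x + 1·y: (3, 2, -15) → (5, 2, -15)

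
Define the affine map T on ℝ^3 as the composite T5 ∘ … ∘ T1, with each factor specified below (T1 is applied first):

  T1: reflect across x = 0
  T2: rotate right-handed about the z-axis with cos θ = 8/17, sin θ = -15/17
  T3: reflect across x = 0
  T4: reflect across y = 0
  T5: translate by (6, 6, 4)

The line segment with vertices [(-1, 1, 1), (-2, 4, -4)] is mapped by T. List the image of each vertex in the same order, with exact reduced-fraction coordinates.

T1 reflect across x = 0: (-1, 1, 1) → (1, 1, 1); (-2, 4, -4) → (2, 4, -4)
T2 rotate right-handed about the z-axis with cos θ = 8/17, sin θ = -15/17: (1, 1, 1) → (23/17, -7/17, 1); (2, 4, -4) → (76/17, 2/17, -4)
T3 reflect across x = 0: (23/17, -7/17, 1) → (-23/17, -7/17, 1); (76/17, 2/17, -4) → (-76/17, 2/17, -4)
T4 reflect across y = 0: (-23/17, -7/17, 1) → (-23/17, 7/17, 1); (-76/17, 2/17, -4) → (-76/17, -2/17, -4)
T5 translate by (6, 6, 4): (-23/17, 7/17, 1) → (79/17, 109/17, 5); (-76/17, -2/17, -4) → (26/17, 100/17, 0)

image vertices: (79/17, 109/17, 5), (26/17, 100/17, 0)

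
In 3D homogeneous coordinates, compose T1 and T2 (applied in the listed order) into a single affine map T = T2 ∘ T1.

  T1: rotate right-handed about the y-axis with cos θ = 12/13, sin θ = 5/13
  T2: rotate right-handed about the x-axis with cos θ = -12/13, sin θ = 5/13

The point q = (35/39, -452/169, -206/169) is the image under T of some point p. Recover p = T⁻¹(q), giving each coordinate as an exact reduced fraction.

T1 = [12/13 0 5/13 0; 0 1 0 0; -5/13 0 12/13 0; 0 0 0 1]
T2·T1 = [12/13 0 5/13 0; 25/169 -12/13 -60/169 0; 60/169 5/13 -144/169 0; 0 0 0 1]
det M = 1; M⁻¹ = [12/13 25/169 60/169 0; 0 -12/13 5/13 0; 5/13 -60/169 -144/169 0; 0 0 0 1]
M⁻¹ · (35/39, -452/169, -206/169)ᵀ = (0, 2, 7/3)ᵀ

p = (0, 2, 7/3)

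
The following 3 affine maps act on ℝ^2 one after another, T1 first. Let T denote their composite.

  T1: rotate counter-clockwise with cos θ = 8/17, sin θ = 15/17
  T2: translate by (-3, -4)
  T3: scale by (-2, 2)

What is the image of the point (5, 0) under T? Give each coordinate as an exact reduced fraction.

T1 rotate counter-clockwise with cos θ = 8/17, sin θ = 15/17: (5, 0) → (40/17, 75/17)
T2 translate by (-3, -4): (40/17, 75/17) → (-11/17, 7/17)
T3 scale by (-2, 2): (-11/17, 7/17) → (22/17, 14/17)

T(p) = (22/17, 14/17)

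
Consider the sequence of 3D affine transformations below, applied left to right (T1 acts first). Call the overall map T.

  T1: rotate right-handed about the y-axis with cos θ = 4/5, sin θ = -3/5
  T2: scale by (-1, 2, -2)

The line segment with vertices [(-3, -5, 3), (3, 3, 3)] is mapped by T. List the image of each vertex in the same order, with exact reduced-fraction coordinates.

T1 rotate right-handed about the y-axis with cos θ = 4/5, sin θ = -3/5: (-3, -5, 3) → (-21/5, -5, 3/5); (3, 3, 3) → (3/5, 3, 21/5)
T2 scale by (-1, 2, -2): (-21/5, -5, 3/5) → (21/5, -10, -6/5); (3/5, 3, 21/5) → (-3/5, 6, -42/5)

image vertices: (21/5, -10, -6/5), (-3/5, 6, -42/5)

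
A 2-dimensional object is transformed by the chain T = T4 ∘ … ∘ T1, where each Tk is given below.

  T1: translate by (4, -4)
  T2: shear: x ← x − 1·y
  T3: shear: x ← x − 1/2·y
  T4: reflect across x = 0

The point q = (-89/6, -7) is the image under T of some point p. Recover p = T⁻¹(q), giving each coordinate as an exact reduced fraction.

p = (1/3, -3)

T1 = [1 0 4; 0 1 -4; 0 0 1]
T2·T1 = [1 -1 8; 0 1 -4; 0 0 1]
T3·…·T1 = [1 -3/2 10; 0 1 -4; 0 0 1]
T4·…·T1 = [-1 3/2 -10; 0 1 -4; 0 0 1]
det M = -1; M⁻¹ = [-1 3/2 -4; 0 1 4; 0 0 1]
M⁻¹ · (-89/6, -7)ᵀ = (1/3, -3)ᵀ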